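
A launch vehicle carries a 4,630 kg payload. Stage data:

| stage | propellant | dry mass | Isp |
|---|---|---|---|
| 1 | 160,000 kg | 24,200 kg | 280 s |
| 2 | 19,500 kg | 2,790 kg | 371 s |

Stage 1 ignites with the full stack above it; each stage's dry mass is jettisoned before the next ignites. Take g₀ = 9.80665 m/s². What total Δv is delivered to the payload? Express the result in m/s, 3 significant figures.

Δv ≈ 8580 m/s

Ignition mass of stage 1 = 160,000+24,200 + 19,500+2,790 + 4,630 = 211,120 kg.
Stage 1: m₀ = 211,120 kg, m_f = 211,120 − 160,000 = 51,120 kg; Δv = 280×9.80665×ln(4.13) = 2745.9×1.4183 ≈ 3894 m/s.
Stage 2: m₀ = 26,920 kg, m_f = 26,920 − 19,500 = 7,420 kg; Δv = 371×9.80665×ln(3.628) = 3638.3×1.2887 ≈ 4689 m/s.
Total Δv = 3894 + 4689 = 8583 m/s.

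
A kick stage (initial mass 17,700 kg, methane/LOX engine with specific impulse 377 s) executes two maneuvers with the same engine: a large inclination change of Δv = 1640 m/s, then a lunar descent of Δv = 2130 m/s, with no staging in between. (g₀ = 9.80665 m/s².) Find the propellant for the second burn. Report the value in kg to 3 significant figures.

v_e = Isp · g₀ = 377 × 9.80665 = 3697.1 m/s.
After the first burn: m = 17700 × exp(−1640/3697.1) = 17700 × 0.64173 = 11,358.6 kg.
After the second burn: m = 11,358.6 × exp(−2130/3697.1) = 11,358.6 × 0.56207 = 6,384.33 kg.
Second-burn propellant = 11,358.6 − 6,384.33 = 4,974.27 kg.

propellant for the second burn ≈ 4970 kg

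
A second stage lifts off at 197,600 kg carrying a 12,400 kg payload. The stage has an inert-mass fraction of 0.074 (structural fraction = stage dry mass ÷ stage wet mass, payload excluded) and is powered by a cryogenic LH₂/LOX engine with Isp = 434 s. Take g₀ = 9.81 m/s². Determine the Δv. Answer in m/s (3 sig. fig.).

Δv ≈ 8620 m/s

Stage wet mass = m₀ − payload = 197,600 − 12,400 = 185,200 kg.
Stage dry mass = ε × stage wet mass = 0.074 × 185,200 = 13,704.8 kg.
Burnout mass m_f = stage dry + payload = 13,704.8 + 12,400 = 26,104.8 kg.
v_e = Isp · g₀ = 434 × 9.81 = 4257.5 m/s.
Rocket equation: Δv = v_e · ln(197,600/26,104.8) = 4257.5 × ln(7.569) = 4257.5 × 2.0241 ≈ 8618 m/s.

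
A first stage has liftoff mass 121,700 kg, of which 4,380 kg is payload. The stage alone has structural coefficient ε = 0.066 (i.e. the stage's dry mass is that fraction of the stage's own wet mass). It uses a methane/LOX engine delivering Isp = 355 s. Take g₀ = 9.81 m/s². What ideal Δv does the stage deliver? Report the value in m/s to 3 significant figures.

Δv ≈ 8030 m/s

Stage wet mass = m₀ − payload = 121,700 − 4,380 = 117,320 kg.
Stage dry mass = ε × stage wet mass = 0.066 × 117,320 = 7,743.12 kg.
Burnout mass m_f = stage dry + payload = 7,743.12 + 4,380 = 12,123.12 kg.
v_e = Isp · g₀ = 355 × 9.81 = 3482.6 m/s.
Rocket equation: Δv = v_e · ln(121,700/12,123.12) = 3482.6 × ln(10.04) = 3482.6 × 2.3064 ≈ 8032 m/s.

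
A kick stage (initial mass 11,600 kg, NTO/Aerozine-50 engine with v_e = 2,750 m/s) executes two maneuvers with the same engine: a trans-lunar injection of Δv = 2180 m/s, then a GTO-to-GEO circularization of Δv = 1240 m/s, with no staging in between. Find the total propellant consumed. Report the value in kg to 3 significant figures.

total propellant consumed ≈ 8260 kg

After the first burn: m = 11600 × exp(−2180/2750.0) = 11600 × 0.45261 = 5,250.28 kg.
After the second burn: m = 5,250.28 × exp(−1240/2750.0) = 5,250.28 × 0.63705 = 3,344.69 kg.
Total propellant = m₀ − m_final = 11600 − 3,344.69 = 8,255.31 kg.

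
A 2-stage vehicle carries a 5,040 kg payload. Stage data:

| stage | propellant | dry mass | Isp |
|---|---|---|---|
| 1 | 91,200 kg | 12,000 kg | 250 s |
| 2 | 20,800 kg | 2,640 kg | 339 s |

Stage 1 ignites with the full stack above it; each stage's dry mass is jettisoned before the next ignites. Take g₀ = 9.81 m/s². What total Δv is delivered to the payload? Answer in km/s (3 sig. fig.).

Δv ≈ 7.25 km/s

Ignition mass of stage 1 = 91,200+12,000 + 20,800+2,640 + 5,040 = 131,680 kg.
Stage 1: m₀ = 131,680 kg, m_f = 131,680 − 91,200 = 40,480 kg; Δv = 250×9.81×ln(3.253) = 2452.5×1.1796 ≈ 2893 m/s.
Stage 2: m₀ = 28,480 kg, m_f = 28,480 − 20,800 = 7,680 kg; Δv = 339×9.81×ln(3.708) = 3325.6×1.3106 ≈ 4358 m/s.
Total Δv = 2893 + 4358 = 7251 m/s.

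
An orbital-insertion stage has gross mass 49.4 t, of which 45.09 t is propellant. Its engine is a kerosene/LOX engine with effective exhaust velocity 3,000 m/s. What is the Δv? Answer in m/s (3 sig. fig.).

m_f = m₀ − m_prop = 49.4 − 45.09 = 4.31 t.
Rocket equation: Δv = v_e · ln(m₀/m_f) = 3000.0 × ln(11.46) = 3000.0 × 2.4390 ≈ 7317.0 m/s.

Δv ≈ 7320 m/s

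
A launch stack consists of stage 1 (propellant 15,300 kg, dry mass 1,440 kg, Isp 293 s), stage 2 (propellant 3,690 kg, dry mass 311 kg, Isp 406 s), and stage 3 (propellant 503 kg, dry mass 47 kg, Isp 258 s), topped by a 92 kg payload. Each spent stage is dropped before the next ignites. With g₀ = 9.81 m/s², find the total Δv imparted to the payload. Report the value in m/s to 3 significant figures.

Δv ≈ 13800 m/s

Ignition mass of stage 1 = 15,300+1,440 + 3,690+311 + 503+47 + 92 = 21,383 kg.
Stage 1: m₀ = 21,383 kg, m_f = 21,383 − 15,300 = 6,083 kg; Δv = 293×9.81×ln(3.515) = 2874.3×1.2571 ≈ 3613 m/s.
Stage 2: m₀ = 4,643 kg, m_f = 4,643 − 3,690 = 953 kg; Δv = 406×9.81×ln(4.872) = 3982.9×1.5835 ≈ 6307 m/s.
Stage 3: m₀ = 642 kg, m_f = 642 − 503 = 139 kg; Δv = 258×9.81×ln(4.619) = 2531.0×1.5301 ≈ 3873 m/s.
Total Δv = 3613 + 6307 + 3873 = 13793 m/s.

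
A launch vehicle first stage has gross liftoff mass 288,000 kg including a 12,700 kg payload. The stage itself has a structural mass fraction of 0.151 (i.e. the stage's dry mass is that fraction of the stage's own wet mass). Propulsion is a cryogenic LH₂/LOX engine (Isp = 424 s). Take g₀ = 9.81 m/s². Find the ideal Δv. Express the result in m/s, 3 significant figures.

Δv ≈ 6940 m/s

Stage wet mass = m₀ − payload = 288,000 − 12,700 = 275,300 kg.
Stage dry mass = ε × stage wet mass = 0.151 × 275,300 = 41,570.3 kg.
Burnout mass m_f = stage dry + payload = 41,570.3 + 12,700 = 54,270.3 kg.
v_e = Isp · g₀ = 424 × 9.81 = 4159.4 m/s.
Using Δv = v_e ln(m₀/m_f): Δv = v_e · ln(288,000/54,270.3) = 4159.4 × ln(5.307) = 4159.4 × 1.6690 ≈ 6942 m/s.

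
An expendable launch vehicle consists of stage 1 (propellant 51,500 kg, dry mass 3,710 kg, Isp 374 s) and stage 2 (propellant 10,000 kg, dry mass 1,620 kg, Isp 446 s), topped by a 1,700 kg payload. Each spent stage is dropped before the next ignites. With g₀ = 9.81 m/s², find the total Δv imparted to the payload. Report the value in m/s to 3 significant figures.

Δv ≈ 11200 m/s

Ignition mass of stage 1 = 51,500+3,710 + 10,000+1,620 + 1,700 = 68,530 kg.
Stage 1: m₀ = 68,530 kg, m_f = 68,530 − 51,500 = 17,030 kg; Δv = 374×9.81×ln(4.024) = 3668.9×1.3923 ≈ 5108 m/s.
Stage 2: m₀ = 13,320 kg, m_f = 13,320 − 10,000 = 3,320 kg; Δv = 446×9.81×ln(4.012) = 4375.3×1.3893 ≈ 6079 m/s.
Total Δv = 5108 + 6079 = 11187 m/s.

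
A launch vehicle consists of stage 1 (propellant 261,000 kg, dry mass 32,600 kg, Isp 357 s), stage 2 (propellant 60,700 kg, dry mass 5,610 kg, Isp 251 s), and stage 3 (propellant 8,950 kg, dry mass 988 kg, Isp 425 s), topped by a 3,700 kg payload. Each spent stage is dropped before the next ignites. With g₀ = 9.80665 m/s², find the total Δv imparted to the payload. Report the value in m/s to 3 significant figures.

Δv ≈ 12200 m/s

Ignition mass of stage 1 = 261,000+32,600 + 60,700+5,610 + 8,950+988 + 3,700 = 373,548 kg.
Stage 1: m₀ = 373,548 kg, m_f = 373,548 − 261,000 = 112,548 kg; Δv = 357×9.80665×ln(3.319) = 3501.0×1.1997 ≈ 4200 m/s.
Stage 2: m₀ = 79,948 kg, m_f = 79,948 − 60,700 = 19,248 kg; Δv = 251×9.80665×ln(4.154) = 2461.5×1.4240 ≈ 3505 m/s.
Stage 3: m₀ = 13,638 kg, m_f = 13,638 − 8,950 = 4,688 kg; Δv = 425×9.80665×ln(2.909) = 4167.8×1.0679 ≈ 4451 m/s.
Total Δv = 4200 + 3505 + 4451 = 12156 m/s.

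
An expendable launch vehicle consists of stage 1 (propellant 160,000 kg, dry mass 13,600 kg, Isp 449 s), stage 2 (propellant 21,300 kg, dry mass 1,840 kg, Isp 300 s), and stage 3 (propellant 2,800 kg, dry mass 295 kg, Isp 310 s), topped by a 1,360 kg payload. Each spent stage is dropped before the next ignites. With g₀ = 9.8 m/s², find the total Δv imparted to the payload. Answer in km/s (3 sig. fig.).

Δv ≈ 14.3 km/s

Ignition mass of stage 1 = 160,000+13,600 + 21,300+1,840 + 2,800+295 + 1,360 = 201,195 kg.
Stage 1: m₀ = 201,195 kg, m_f = 201,195 − 160,000 = 41,195 kg; Δv = 449×9.8×ln(4.884) = 4400.2×1.5860 ≈ 6979 m/s.
Stage 2: m₀ = 27,595 kg, m_f = 27,595 − 21,300 = 6,295 kg; Δv = 300×9.8×ln(4.384) = 2940.0×1.4779 ≈ 4345 m/s.
Stage 3: m₀ = 4,455 kg, m_f = 4,455 − 2,800 = 1,655 kg; Δv = 310×9.8×ln(2.692) = 3038.0×0.9902 ≈ 3008 m/s.
Total Δv = 6979 + 4345 + 3008 = 14332 m/s.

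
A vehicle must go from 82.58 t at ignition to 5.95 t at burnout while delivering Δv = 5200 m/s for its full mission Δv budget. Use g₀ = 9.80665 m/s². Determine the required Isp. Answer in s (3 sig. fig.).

Isp ≈ 202 s

ln(m₀/m_f) = ln(82580/5950) = ln(13.88) = 2.6304.
From the ideal rocket equation, v_e = Δv / ln(m₀/m_f) = 5200 / 2.6304 = 1976.9 m/s.
Isp = v_e / g₀ = 1976.9 / 9.80665 = 201.6 s.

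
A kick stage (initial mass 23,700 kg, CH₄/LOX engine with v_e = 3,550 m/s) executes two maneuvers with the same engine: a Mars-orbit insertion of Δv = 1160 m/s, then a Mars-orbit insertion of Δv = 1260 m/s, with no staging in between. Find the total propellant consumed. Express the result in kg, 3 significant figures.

After the first burn: m = 23700 × exp(−1160/3550.0) = 23700 × 0.72126 = 17,093.9 kg.
After the second burn: m = 17,093.9 × exp(−1260/3550.0) = 17,093.9 × 0.70122 = 11,986.6 kg.
Total propellant = m₀ − m_final = 23700 − 11,986.6 = 11,713.4 kg.

total propellant consumed ≈ 11700 kg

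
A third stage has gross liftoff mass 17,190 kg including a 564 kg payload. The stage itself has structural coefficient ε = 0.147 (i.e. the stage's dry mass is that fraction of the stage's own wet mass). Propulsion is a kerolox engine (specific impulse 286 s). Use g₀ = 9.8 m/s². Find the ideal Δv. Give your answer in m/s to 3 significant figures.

Stage wet mass = m₀ − payload = 17,190 − 564 = 16,626 kg.
Stage dry mass = ε × stage wet mass = 0.147 × 16,626 = 2,444.02 kg.
Burnout mass m_f = stage dry + payload = 2,444.02 + 564 = 3,008.02 kg.
v_e = Isp · g₀ = 286 × 9.8 = 2802.8 m/s.
By the Tsiolkovsky rocket equation, Δv = v_e · ln(17,190/3,008.02) = 2802.8 × ln(5.715) = 2802.8 × 1.7430 ≈ 4885 m/s.

Δv ≈ 4890 m/s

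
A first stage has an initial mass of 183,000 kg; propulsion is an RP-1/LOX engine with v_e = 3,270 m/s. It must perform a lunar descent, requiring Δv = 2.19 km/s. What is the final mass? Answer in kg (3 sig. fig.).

final mass ≈ 93700 kg

m₀/m_f = exp(Δv / v_e) = exp(2190 / 3270.0) = exp(0.6697) = 1.9537.
m_f = m₀ / 1.9537 = 183,000 / 1.9537 = 93,668.4 kg.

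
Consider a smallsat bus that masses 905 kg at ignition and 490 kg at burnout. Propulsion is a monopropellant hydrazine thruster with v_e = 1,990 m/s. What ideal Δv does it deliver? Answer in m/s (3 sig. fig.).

Δv ≈ 1220 m/s

From the ideal rocket equation, Δv = v_e · ln(m₀/m_f) = 1990.0 × ln(1.847) = 1990.0 × 0.6135 ≈ 1220.9 m/s.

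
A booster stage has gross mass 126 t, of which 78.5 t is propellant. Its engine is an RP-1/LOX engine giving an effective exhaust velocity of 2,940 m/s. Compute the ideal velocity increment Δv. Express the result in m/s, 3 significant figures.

Δv ≈ 2870 m/s

m_f = m₀ − m_prop = 126 − 78.5 = 47.5 t.
From the ideal rocket equation, Δv = v_e · ln(m₀/m_f) = 2940.0 × ln(2.653) = 2940.0 × 0.9756 ≈ 2868.1 m/s.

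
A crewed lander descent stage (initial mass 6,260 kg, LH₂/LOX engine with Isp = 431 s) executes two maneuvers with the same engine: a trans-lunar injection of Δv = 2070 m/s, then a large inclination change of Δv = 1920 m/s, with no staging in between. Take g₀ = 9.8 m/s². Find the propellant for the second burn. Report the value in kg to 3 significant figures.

v_e = Isp · g₀ = 431 × 9.8 = 4223.8 m/s.
After the first burn: m = 6260 × exp(−2070/4223.8) = 6260 × 0.61258 = 3,834.75 kg.
After the second burn: m = 3,834.75 × exp(−1920/4223.8) = 3,834.75 × 0.63472 = 2,433.99 kg.
Second-burn propellant = 3,834.75 − 2,433.99 = 1,400.76 kg.

propellant for the second burn ≈ 1400 kg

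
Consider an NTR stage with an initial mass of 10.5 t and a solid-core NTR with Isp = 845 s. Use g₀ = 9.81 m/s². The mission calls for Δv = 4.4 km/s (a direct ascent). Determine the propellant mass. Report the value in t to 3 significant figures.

v_e = Isp · g₀ = 845 × 9.81 = 8289.5 m/s.
From the ideal rocket equation, m₀/m_f = exp(Δv / v_e) = exp(4400 / 8289.5) = exp(0.5308) = 1.7003.
m_f = 10.5 / 1.7003 = 6.17538 t, so propellant = m₀ − m_f = 10.5 − 6.17538 = 4.32462 t.

propellant mass ≈ 4.32 t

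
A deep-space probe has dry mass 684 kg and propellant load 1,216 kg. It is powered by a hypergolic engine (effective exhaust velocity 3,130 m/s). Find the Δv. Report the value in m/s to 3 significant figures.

Δv ≈ 3200 m/s

m₀ = m_dry + m_prop = 684 + 1,216 = 1,900 kg.
Δv = v_e · ln(m₀/m_f) = 3130.0 × ln(2.778) = 3130.0 × 1.0217 ≈ 3197.8 m/s.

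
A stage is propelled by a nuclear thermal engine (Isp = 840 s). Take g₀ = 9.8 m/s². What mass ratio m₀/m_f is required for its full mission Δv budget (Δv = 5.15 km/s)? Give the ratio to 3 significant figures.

mass ratio ≈ 1.87

v_e = Isp · g₀ = 840 × 9.8 = 8232.0 m/s.
m₀/m_f = exp(Δv / v_e) = exp(5150 / 8232.0) = exp(0.6256) = 1.8694.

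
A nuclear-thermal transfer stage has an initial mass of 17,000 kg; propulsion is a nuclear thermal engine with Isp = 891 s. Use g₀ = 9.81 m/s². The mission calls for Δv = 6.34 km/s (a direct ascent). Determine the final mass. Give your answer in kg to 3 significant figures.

v_e = Isp · g₀ = 891 × 9.81 = 8740.7 m/s.
Using Δv = v_e ln(m₀/m_f): m₀/m_f = exp(Δv / v_e) = exp(6340 / 8740.7) = exp(0.7253) = 2.0654.
m_f = m₀ / 2.0654 = 17,000 / 2.0654 = 8,230.85 kg.

final mass ≈ 8230 kg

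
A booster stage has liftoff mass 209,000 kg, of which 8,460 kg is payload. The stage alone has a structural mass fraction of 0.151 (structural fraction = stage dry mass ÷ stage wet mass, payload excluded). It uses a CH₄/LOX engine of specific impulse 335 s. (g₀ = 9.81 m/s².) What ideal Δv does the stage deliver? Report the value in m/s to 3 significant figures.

Δv ≈ 5540 m/s

Stage wet mass = m₀ − payload = 209,000 − 8,460 = 200,540 kg.
Stage dry mass = ε × stage wet mass = 0.151 × 200,540 = 30,281.5 kg.
Burnout mass m_f = stage dry + payload = 30,281.5 + 8,460 = 38,741.5 kg.
v_e = Isp · g₀ = 335 × 9.81 = 3286.4 m/s.
Rocket equation: Δv = v_e · ln(209,000/38,741.5) = 3286.4 × ln(5.395) = 3286.4 × 1.6854 ≈ 5539 m/s.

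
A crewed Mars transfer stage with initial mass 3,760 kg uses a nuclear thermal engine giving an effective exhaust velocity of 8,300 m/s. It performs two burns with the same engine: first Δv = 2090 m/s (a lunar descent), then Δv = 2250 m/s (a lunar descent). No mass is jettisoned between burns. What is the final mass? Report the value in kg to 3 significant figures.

After the first burn: m = 3760 × exp(−2090/8300.0) = 3760 × 0.77739 = 2,922.99 kg.
After the second burn: m = 2,922.99 × exp(−2250/8300.0) = 2,922.99 × 0.76255 = 2,228.93 kg.

final mass ≈ 2230 kg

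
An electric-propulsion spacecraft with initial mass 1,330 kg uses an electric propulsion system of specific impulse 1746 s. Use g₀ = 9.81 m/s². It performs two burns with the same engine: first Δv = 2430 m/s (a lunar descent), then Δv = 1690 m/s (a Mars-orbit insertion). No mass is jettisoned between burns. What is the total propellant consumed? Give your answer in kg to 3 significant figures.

total propellant consumed ≈ 284 kg

v_e = Isp · g₀ = 1746 × 9.81 = 17128.3 m/s.
After the first burn: m = 1330 × exp(−2430/17128.3) = 1330 × 0.86773 = 1,154.08 kg.
After the second burn: m = 1,154.08 × exp(−1690/17128.3) = 1,154.08 × 0.90604 = 1,045.64 kg.
Total propellant = m₀ − m_final = 1330 − 1,045.64 = 284.36 kg.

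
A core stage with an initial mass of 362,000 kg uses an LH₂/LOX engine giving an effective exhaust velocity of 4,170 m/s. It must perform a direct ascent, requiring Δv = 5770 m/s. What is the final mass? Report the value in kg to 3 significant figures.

final mass ≈ 90700 kg

m₀/m_f = exp(Δv / v_e) = exp(5770 / 4170.0) = exp(1.3837) = 3.9896.
m_f = m₀ / 3.9896 = 362,000 / 3.9896 = 90,735.9 kg.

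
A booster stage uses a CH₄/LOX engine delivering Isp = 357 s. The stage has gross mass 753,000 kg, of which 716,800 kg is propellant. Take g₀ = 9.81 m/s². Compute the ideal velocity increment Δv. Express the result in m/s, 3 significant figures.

v_e = Isp · g₀ = 357 × 9.81 = 3502.2 m/s.
m_f = m₀ − m_prop = 753,000 − 716,800 = 36,200 kg.
By the Tsiolkovsky rocket equation, Δv = v_e · ln(m₀/m_f) = 3502.2 × ln(20.8) = 3502.2 × 3.0350 ≈ 10629.1 m/s.

Δv ≈ 10600 m/s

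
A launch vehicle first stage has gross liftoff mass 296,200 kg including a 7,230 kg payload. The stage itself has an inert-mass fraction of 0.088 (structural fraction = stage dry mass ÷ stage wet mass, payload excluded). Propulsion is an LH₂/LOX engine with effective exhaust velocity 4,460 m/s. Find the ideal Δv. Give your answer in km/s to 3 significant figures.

Stage wet mass = m₀ − payload = 296,200 − 7,230 = 288,970 kg.
Stage dry mass = ε × stage wet mass = 0.088 × 288,970 = 25,429.4 kg.
Burnout mass m_f = stage dry + payload = 25,429.4 + 7,230 = 32,659.4 kg.
Δv = v_e · ln(296,200/32,659.4) = 4460.0 × ln(9.069) = 4460.0 × 2.2049 ≈ 9834 m/s.

Δv ≈ 9.83 km/s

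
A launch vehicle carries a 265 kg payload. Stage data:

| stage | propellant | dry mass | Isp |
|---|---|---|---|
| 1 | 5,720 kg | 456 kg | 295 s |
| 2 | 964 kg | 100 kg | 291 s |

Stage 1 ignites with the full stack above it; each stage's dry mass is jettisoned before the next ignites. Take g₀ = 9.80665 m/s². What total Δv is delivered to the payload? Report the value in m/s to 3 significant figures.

Ignition mass of stage 1 = 5,720+456 + 964+100 + 265 = 7,505 kg.
Stage 1: m₀ = 7,505 kg, m_f = 7,505 − 5,720 = 1,785 kg; Δv = 295×9.80665×ln(4.204) = 2893.0×1.4362 ≈ 4155 m/s.
Stage 2: m₀ = 1,329 kg, m_f = 1,329 − 964 = 365 kg; Δv = 291×9.80665×ln(3.641) = 2853.7×1.2923 ≈ 3688 m/s.
Total Δv = 4155 + 3688 = 7843 m/s.

Δv ≈ 7840 m/s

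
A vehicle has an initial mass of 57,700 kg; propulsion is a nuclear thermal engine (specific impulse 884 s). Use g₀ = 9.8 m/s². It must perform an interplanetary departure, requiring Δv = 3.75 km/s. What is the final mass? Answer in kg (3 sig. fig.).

final mass ≈ 37400 kg

v_e = Isp · g₀ = 884 × 9.8 = 8663.2 m/s.
Using Δv = v_e ln(m₀/m_f): m₀/m_f = exp(Δv / v_e) = exp(3750 / 8663.2) = exp(0.4329) = 1.5417.
m_f = m₀ / 1.5417 = 57,700 / 1.5417 = 37,426.2 kg.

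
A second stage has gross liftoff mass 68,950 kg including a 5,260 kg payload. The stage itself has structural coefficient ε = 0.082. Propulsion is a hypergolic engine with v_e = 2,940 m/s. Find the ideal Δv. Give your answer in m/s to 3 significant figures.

Δv ≈ 5540 m/s

Stage wet mass = m₀ − payload = 68,950 − 5,260 = 63,690 kg.
Stage dry mass = ε × stage wet mass = 0.082 × 63,690 = 5,222.58 kg.
Burnout mass m_f = stage dry + payload = 5,222.58 + 5,260 = 10,482.58 kg.
Rocket equation: Δv = v_e · ln(68,950/10,482.58) = 2940.0 × ln(6.578) = 2940.0 × 1.8837 ≈ 5538 m/s.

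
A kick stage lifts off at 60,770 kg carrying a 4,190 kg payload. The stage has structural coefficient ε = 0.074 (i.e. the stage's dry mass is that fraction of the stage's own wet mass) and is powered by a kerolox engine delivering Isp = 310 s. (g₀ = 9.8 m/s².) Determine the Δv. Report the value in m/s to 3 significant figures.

Stage wet mass = m₀ − payload = 60,770 − 4,190 = 56,580 kg.
Stage dry mass = ε × stage wet mass = 0.074 × 56,580 = 4,186.92 kg.
Burnout mass m_f = stage dry + payload = 4,186.92 + 4,190 = 8,376.92 kg.
v_e = Isp · g₀ = 310 × 9.8 = 3038.0 m/s.
By the Tsiolkovsky rocket equation, Δv = v_e · ln(60,770/8,376.92) = 3038.0 × ln(7.254) = 3038.0 × 1.9816 ≈ 6020 m/s.

Δv ≈ 6020 m/s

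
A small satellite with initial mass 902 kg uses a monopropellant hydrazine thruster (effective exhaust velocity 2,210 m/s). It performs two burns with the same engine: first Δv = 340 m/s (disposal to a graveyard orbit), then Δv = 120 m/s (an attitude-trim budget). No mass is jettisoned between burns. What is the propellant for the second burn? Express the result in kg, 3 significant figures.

propellant for the second burn ≈ 40.9 kg

After the first burn: m = 902 × exp(−340/2210.0) = 902 × 0.85740 = 773.375 kg.
After the second burn: m = 773.375 × exp(−120/2210.0) = 773.375 × 0.94715 = 732.502 kg.
Second-burn propellant = 773.375 − 732.502 = 40.873 kg.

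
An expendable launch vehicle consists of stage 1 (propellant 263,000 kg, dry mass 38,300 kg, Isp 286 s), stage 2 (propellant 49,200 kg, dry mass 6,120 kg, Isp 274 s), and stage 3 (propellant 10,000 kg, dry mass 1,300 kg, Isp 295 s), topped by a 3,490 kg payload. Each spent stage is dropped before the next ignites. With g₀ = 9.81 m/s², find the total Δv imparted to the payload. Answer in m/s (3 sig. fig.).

Ignition mass of stage 1 = 263,000+38,300 + 49,200+6,120 + 10,000+1,300 + 3,490 = 371,410 kg.
Stage 1: m₀ = 371,410 kg, m_f = 371,410 − 263,000 = 108,410 kg; Δv = 286×9.81×ln(3.426) = 2805.7×1.2314 ≈ 3455 m/s.
Stage 2: m₀ = 70,110 kg, m_f = 70,110 − 49,200 = 20,910 kg; Δv = 274×9.81×ln(3.353) = 2687.9×1.2098 ≈ 3252 m/s.
Stage 3: m₀ = 14,790 kg, m_f = 14,790 − 10,000 = 4,790 kg; Δv = 295×9.81×ln(3.088) = 2894.0×1.1274 ≈ 3263 m/s.
Total Δv = 3455 + 3252 + 3263 = 9970 m/s.

Δv ≈ 9970 m/s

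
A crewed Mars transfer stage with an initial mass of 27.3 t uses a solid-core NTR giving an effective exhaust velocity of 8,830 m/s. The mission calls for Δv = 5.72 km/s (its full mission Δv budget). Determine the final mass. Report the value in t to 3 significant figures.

final mass ≈ 14.3 t

From the ideal rocket equation, m₀/m_f = exp(Δv / v_e) = exp(5720 / 8830.0) = exp(0.6478) = 1.9113.
m_f = m₀ / 1.9113 = 27.3 / 1.9113 = 14.2835 t.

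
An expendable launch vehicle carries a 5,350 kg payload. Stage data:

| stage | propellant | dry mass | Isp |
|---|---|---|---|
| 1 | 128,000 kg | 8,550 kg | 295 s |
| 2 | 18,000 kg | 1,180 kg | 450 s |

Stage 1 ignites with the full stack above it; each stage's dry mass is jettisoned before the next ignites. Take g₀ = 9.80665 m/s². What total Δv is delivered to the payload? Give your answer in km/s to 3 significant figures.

Δv ≈ 10.4 km/s

Ignition mass of stage 1 = 128,000+8,550 + 18,000+1,180 + 5,350 = 161,080 kg.
Stage 1: m₀ = 161,080 kg, m_f = 161,080 − 128,000 = 33,080 kg; Δv = 295×9.80665×ln(4.869) = 2893.0×1.5830 ≈ 4579 m/s.
Stage 2: m₀ = 24,530 kg, m_f = 24,530 − 18,000 = 6,530 kg; Δv = 450×9.80665×ln(3.757) = 4413.0×1.3235 ≈ 5841 m/s.
Total Δv = 4579 + 5841 = 10420 m/s.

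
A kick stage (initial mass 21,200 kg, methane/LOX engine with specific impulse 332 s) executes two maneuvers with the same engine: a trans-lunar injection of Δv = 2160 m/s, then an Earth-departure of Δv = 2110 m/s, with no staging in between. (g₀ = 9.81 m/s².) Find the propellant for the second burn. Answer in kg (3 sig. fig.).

v_e = Isp · g₀ = 332 × 9.81 = 3256.9 m/s.
After the first burn: m = 21200 × exp(−2160/3256.9) = 21200 × 0.51520 = 10,922.2 kg.
After the second burn: m = 10,922.2 × exp(−2110/3256.9) = 10,922.2 × 0.52317 = 5,714.17 kg.
Second-burn propellant = 10,922.2 − 5,714.17 = 5,208.03 kg.

propellant for the second burn ≈ 5210 kg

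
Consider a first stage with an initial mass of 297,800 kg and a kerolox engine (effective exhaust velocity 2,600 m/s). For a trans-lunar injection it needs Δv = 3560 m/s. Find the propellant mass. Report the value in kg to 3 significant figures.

propellant mass ≈ 222000 kg

By the Tsiolkovsky rocket equation, m₀/m_f = exp(Δv / v_e) = exp(3560 / 2600.0) = exp(1.3692) = 3.9323.
m_f = 297,800 / 3.9323 = 75,731.8 kg, so propellant = m₀ − m_f = 297,800 − 75,731.8 = 222,068.2 kg.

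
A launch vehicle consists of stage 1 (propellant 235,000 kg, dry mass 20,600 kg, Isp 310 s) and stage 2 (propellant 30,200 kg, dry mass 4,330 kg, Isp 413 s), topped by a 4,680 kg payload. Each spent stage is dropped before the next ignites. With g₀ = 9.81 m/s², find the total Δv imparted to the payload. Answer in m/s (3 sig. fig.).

Ignition mass of stage 1 = 235,000+20,600 + 30,200+4,330 + 4,680 = 294,810 kg.
Stage 1: m₀ = 294,810 kg, m_f = 294,810 − 235,000 = 59,810 kg; Δv = 310×9.81×ln(4.929) = 3041.1×1.5952 ≈ 4851 m/s.
Stage 2: m₀ = 39,210 kg, m_f = 39,210 − 30,200 = 9,010 kg; Δv = 413×9.81×ln(4.352) = 4051.5×1.4706 ≈ 5958 m/s.
Total Δv = 4851 + 5958 = 10809 m/s.

Δv ≈ 10800 m/s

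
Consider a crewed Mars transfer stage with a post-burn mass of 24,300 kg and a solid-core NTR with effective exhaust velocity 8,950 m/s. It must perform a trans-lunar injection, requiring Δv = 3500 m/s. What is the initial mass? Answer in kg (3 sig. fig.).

initial mass ≈ 35900 kg

Rocket equation: m₀/m_f = exp(Δv / v_e) = exp(3500 / 8950.0) = exp(0.3911) = 1.4785.
m₀ = m_f × 1.4785 = 24,300 × 1.4785 = 35,927.6 kg.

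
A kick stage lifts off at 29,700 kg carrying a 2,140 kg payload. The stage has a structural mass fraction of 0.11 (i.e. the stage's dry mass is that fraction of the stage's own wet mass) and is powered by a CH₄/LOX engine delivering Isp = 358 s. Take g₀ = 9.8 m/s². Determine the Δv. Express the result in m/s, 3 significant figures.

Δv ≈ 6130 m/s

Stage wet mass = m₀ − payload = 29,700 − 2,140 = 27,560 kg.
Stage dry mass = ε × stage wet mass = 0.11 × 27,560 = 3,031.6 kg.
Burnout mass m_f = stage dry + payload = 3,031.6 + 2,140 = 5,171.6 kg.
v_e = Isp · g₀ = 358 × 9.8 = 3508.4 m/s.
By the Tsiolkovsky rocket equation, Δv = v_e · ln(29,700/5,171.6) = 3508.4 × ln(5.743) = 3508.4 × 1.7480 ≈ 6133 m/s.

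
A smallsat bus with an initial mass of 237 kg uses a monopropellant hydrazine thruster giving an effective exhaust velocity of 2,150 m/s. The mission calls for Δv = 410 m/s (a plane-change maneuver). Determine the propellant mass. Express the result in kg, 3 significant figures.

Rocket equation: m₀/m_f = exp(Δv / v_e) = exp(410 / 2150.0) = exp(0.1907) = 1.2101.
m_f = 237 / 1.2101 = 195.852 kg, so propellant = m₀ − m_f = 237 − 195.852 = 41.148 kg.

propellant mass ≈ 41.1 kg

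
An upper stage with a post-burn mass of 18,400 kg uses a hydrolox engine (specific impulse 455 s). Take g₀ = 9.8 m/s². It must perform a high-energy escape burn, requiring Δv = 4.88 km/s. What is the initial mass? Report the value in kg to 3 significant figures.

initial mass ≈ 55000 kg

v_e = Isp · g₀ = 455 × 9.8 = 4459.0 m/s.
m₀/m_f = exp(Δv / v_e) = exp(4880 / 4459.0) = exp(1.0944) = 2.9874.
m₀ = m_f × 2.9874 = 18,400 × 2.9874 = 54,968.2 kg.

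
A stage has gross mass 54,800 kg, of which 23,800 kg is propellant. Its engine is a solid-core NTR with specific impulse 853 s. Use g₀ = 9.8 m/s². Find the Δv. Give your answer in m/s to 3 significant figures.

Δv ≈ 4760 m/s

v_e = Isp · g₀ = 853 × 9.8 = 8359.4 m/s.
m_f = m₀ − m_prop = 54,800 − 23,800 = 31,000 kg.
Δv = v_e · ln(m₀/m_f) = 8359.4 × ln(1.768) = 8359.4 × 0.5697 ≈ 4762.4 m/s.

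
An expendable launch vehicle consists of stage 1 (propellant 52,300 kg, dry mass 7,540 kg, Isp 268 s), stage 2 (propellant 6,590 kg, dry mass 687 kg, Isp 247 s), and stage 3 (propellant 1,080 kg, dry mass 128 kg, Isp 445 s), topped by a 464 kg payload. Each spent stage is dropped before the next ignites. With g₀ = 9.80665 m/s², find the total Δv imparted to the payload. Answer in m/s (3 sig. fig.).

Ignition mass of stage 1 = 52,300+7,540 + 6,590+687 + 1,080+128 + 464 = 68,789 kg.
Stage 1: m₀ = 68,789 kg, m_f = 68,789 − 52,300 = 16,489 kg; Δv = 268×9.80665×ln(4.172) = 2628.2×1.4284 ≈ 3754 m/s.
Stage 2: m₀ = 8,949 kg, m_f = 8,949 − 6,590 = 2,359 kg; Δv = 247×9.80665×ln(3.794) = 2422.2×1.3333 ≈ 3230 m/s.
Stage 3: m₀ = 1,672 kg, m_f = 1,672 − 1,080 = 592 kg; Δv = 445×9.80665×ln(2.824) = 4364.0×1.0383 ≈ 4531 m/s.
Total Δv = 3754 + 3230 + 4531 = 11515 m/s.

Δv ≈ 11500 m/s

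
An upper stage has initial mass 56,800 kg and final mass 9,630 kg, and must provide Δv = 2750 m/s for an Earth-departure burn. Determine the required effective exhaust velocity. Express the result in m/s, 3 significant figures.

v_e ≈ 1550 m/s

ln(m₀/m_f) = ln(56800/9630) = ln(5.898) = 1.7747.
Using Δv = v_e ln(m₀/m_f): v_e = Δv / ln(m₀/m_f) = 2750 / 1.7747 = 1549.6 m/s.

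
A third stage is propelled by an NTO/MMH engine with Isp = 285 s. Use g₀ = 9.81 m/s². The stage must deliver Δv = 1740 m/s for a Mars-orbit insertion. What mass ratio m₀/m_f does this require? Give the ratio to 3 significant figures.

v_e = Isp · g₀ = 285 × 9.81 = 2795.9 m/s.
Using Δv = v_e ln(m₀/m_f): m₀/m_f = exp(Δv / v_e) = exp(1740 / 2795.9) = exp(0.6224) = 1.8633.

mass ratio ≈ 1.86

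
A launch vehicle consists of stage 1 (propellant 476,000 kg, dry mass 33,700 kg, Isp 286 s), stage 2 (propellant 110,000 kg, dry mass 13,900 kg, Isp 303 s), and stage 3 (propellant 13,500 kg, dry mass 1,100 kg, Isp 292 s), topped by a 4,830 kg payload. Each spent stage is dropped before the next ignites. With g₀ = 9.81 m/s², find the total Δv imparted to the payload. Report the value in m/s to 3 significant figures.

Ignition mass of stage 1 = 476,000+33,700 + 110,000+13,900 + 13,500+1,100 + 4,830 = 653,030 kg.
Stage 1: m₀ = 653,030 kg, m_f = 653,030 − 476,000 = 177,030 kg; Δv = 286×9.81×ln(3.689) = 2805.7×1.3053 ≈ 3662 m/s.
Stage 2: m₀ = 143,330 kg, m_f = 143,330 − 110,000 = 33,330 kg; Δv = 303×9.81×ln(4.3) = 2972.4×1.4587 ≈ 4336 m/s.
Stage 3: m₀ = 19,430 kg, m_f = 19,430 − 13,500 = 5,930 kg; Δv = 292×9.81×ln(3.277) = 2864.5×1.1868 ≈ 3400 m/s.
Total Δv = 3662 + 4336 + 3400 = 11398 m/s.

Δv ≈ 11400 m/s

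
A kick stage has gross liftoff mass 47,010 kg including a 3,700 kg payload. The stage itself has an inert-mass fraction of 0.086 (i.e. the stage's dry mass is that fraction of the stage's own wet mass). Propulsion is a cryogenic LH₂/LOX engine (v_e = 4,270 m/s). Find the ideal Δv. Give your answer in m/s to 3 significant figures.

Δv ≈ 7880 m/s

Stage wet mass = m₀ − payload = 47,010 − 3,700 = 43,310 kg.
Stage dry mass = ε × stage wet mass = 0.086 × 43,310 = 3,724.66 kg.
Burnout mass m_f = stage dry + payload = 3,724.66 + 3,700 = 7,424.66 kg.
By the Tsiolkovsky rocket equation, Δv = v_e · ln(47,010/7,424.66) = 4270.0 × ln(6.332) = 4270.0 × 1.8456 ≈ 7881 m/s.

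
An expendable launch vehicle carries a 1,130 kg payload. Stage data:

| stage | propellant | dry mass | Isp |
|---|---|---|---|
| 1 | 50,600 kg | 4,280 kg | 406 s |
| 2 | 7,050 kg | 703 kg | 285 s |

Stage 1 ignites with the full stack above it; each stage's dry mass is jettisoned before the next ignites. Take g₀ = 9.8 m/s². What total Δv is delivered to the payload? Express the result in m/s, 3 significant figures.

Δv ≈ 10700 m/s

Ignition mass of stage 1 = 50,600+4,280 + 7,050+703 + 1,130 = 63,763 kg.
Stage 1: m₀ = 63,763 kg, m_f = 63,763 − 50,600 = 13,163 kg; Δv = 406×9.8×ln(4.844) = 3978.8×1.5778 ≈ 6278 m/s.
Stage 2: m₀ = 8,883 kg, m_f = 8,883 − 7,050 = 1,833 kg; Δv = 285×9.8×ln(4.846) = 2793.0×1.5782 ≈ 4408 m/s.
Total Δv = 6278 + 4408 = 10686 m/s.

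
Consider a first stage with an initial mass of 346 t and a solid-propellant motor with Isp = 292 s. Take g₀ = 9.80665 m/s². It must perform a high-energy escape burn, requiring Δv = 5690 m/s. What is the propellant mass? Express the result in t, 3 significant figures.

propellant mass ≈ 299 t

v_e = Isp · g₀ = 292 × 9.80665 = 2863.5 m/s.
By the Tsiolkovsky rocket equation, m₀/m_f = exp(Δv / v_e) = exp(5690 / 2863.5) = exp(1.9870) = 7.2940.
m_f = 346 / 7.2940 = 47.4362 t, so propellant = m₀ − m_f = 346 − 47.4362 = 298.5638 t.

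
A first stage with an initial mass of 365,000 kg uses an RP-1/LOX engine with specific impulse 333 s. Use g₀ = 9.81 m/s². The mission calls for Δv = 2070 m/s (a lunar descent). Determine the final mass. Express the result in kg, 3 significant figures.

final mass ≈ 194000 kg

v_e = Isp · g₀ = 333 × 9.81 = 3266.7 m/s.
Using Δv = v_e ln(m₀/m_f): m₀/m_f = exp(Δv / v_e) = exp(2070 / 3266.7) = exp(0.6337) = 1.8845.
m_f = m₀ / 1.8845 = 365,000 / 1.8845 = 193,685 kg.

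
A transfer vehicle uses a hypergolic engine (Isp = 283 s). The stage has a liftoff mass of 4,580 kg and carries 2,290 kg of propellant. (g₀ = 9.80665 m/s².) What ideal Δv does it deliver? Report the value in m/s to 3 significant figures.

Δv ≈ 1920 m/s

v_e = Isp · g₀ = 283 × 9.80665 = 2775.3 m/s.
m_f = m₀ − m_prop = 4,580 − 2,290 = 2,290 kg.
Δv = v_e · ln(m₀/m_f) = 2775.3 × ln(2) = 2775.3 × 0.6931 ≈ 1923.7 m/s.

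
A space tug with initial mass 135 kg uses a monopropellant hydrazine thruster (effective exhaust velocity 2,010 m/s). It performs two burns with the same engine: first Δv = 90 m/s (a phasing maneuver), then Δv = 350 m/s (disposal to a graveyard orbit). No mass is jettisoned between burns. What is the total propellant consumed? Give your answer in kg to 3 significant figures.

total propellant consumed ≈ 26.5 kg

After the first burn: m = 135 × exp(−90/2010.0) = 135 × 0.95621 = 129.088 kg.
After the second burn: m = 129.088 × exp(−350/2010.0) = 129.088 × 0.84019 = 108.458 kg.
Total propellant = m₀ − m_final = 135 − 108.458 = 26.542 kg.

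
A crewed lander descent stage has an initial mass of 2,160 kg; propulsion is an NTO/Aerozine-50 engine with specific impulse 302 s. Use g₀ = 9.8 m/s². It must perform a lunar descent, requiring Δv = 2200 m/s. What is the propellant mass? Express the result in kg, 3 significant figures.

propellant mass ≈ 1130 kg

v_e = Isp · g₀ = 302 × 9.8 = 2959.6 m/s.
m₀/m_f = exp(Δv / v_e) = exp(2200 / 2959.6) = exp(0.7433) = 2.1030.
m_f = 2,160 / 2.1030 = 1,027.1 kg, so propellant = m₀ − m_f = 2,160 − 1,027.1 = 1,132.9 kg.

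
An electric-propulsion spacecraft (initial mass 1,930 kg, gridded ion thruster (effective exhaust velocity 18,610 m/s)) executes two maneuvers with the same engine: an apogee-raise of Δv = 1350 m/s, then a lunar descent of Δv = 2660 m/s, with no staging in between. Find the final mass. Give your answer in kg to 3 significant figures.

After the first burn: m = 1930 × exp(−1350/18610.0) = 1930 × 0.93003 = 1,794.96 kg.
After the second burn: m = 1,794.96 × exp(−2660/18610.0) = 1,794.96 × 0.86681 = 1,555.89 kg.

final mass ≈ 1560 kg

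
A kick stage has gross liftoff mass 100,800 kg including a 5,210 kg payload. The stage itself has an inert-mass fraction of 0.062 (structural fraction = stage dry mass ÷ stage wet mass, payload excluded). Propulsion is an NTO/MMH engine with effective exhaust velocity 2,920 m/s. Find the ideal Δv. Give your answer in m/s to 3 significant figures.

Stage wet mass = m₀ − payload = 100,800 − 5,210 = 95,590 kg.
Stage dry mass = ε × stage wet mass = 0.062 × 95,590 = 5,926.58 kg.
Burnout mass m_f = stage dry + payload = 5,926.58 + 5,210 = 11,136.58 kg.
Using Δv = v_e ln(m₀/m_f): Δv = v_e · ln(100,800/11,136.58) = 2920.0 × ln(9.051) = 2920.0 × 2.2029 ≈ 6432 m/s.

Δv ≈ 6430 m/s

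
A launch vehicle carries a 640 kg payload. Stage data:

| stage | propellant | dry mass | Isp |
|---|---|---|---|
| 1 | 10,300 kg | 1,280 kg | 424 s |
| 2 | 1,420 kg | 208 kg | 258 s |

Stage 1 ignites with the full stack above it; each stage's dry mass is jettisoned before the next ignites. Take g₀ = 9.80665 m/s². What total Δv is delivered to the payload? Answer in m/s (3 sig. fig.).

Ignition mass of stage 1 = 10,300+1,280 + 1,420+208 + 640 = 13,848 kg.
Stage 1: m₀ = 13,848 kg, m_f = 13,848 − 10,300 = 3,548 kg; Δv = 424×9.80665×ln(3.903) = 4158.0×1.3618 ≈ 5662 m/s.
Stage 2: m₀ = 2,268 kg, m_f = 2,268 − 1,420 = 848 kg; Δv = 258×9.80665×ln(2.675) = 2530.1×0.9838 ≈ 2489 m/s.
Total Δv = 5662 + 2489 = 8151 m/s.

Δv ≈ 8150 m/s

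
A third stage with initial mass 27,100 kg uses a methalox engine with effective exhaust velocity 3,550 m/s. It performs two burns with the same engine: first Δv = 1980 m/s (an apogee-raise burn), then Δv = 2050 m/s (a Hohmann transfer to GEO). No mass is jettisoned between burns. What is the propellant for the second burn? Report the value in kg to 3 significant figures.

After the first burn: m = 27100 × exp(−1980/3550.0) = 27100 × 0.57250 = 15,514.8 kg.
After the second burn: m = 15,514.8 × exp(−2050/3550.0) = 15,514.8 × 0.56132 = 8,708.77 kg.
Second-burn propellant = 15,514.8 − 8,708.77 = 6,806.03 kg.

propellant for the second burn ≈ 6810 kg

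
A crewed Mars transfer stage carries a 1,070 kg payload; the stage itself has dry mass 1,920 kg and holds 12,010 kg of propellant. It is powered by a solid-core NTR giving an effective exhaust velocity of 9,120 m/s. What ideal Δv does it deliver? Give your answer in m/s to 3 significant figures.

m₀ = payload + dry + propellant = 1,070 + 1,920 + 12,010 = 15,000 kg.
m_f = payload + dry = 1,070 + 1,920 = 2,990 kg.
By the Tsiolkovsky rocket equation, Δv = v_e · ln(m₀/m_f) = 9120.0 × ln(5.017) = 9120.0 × 1.6128 ≈ 14708.5 m/s.

Δv ≈ 14700 m/s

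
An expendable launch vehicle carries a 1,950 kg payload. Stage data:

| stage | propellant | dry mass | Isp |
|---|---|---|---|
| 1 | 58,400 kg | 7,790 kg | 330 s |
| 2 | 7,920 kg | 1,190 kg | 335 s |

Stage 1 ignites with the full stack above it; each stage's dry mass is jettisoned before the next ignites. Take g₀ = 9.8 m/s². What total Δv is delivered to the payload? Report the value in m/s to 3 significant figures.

Δv ≈ 8700 m/s

Ignition mass of stage 1 = 58,400+7,790 + 7,920+1,190 + 1,950 = 77,250 kg.
Stage 1: m₀ = 77,250 kg, m_f = 77,250 − 58,400 = 18,850 kg; Δv = 330×9.8×ln(4.098) = 3234.0×1.4105 ≈ 4562 m/s.
Stage 2: m₀ = 11,060 kg, m_f = 11,060 − 7,920 = 3,140 kg; Δv = 335×9.8×ln(3.522) = 3283.0×1.2591 ≈ 4134 m/s.
Total Δv = 4562 + 4134 = 8696 m/s.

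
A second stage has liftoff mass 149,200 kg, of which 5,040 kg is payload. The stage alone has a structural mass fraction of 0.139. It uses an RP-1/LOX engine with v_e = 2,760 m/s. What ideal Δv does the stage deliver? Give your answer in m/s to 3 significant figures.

Stage wet mass = m₀ − payload = 149,200 − 5,040 = 144,160 kg.
Stage dry mass = ε × stage wet mass = 0.139 × 144,160 = 20,038.2 kg.
Burnout mass m_f = stage dry + payload = 20,038.2 + 5,040 = 25,078.2 kg.
Rocket equation: Δv = v_e · ln(149,200/25,078.2) = 2760.0 × ln(5.949) = 2760.0 × 1.7833 ≈ 4922 m/s.

Δv ≈ 4920 m/s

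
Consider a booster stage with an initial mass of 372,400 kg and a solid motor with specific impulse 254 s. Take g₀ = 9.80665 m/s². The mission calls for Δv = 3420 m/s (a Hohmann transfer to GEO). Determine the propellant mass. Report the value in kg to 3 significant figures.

propellant mass ≈ 278000 kg

v_e = Isp · g₀ = 254 × 9.80665 = 2490.9 m/s.
Rocket equation: m₀/m_f = exp(Δv / v_e) = exp(3420 / 2490.9) = exp(1.3730) = 3.9472.
m_f = 372,400 / 3.9472 = 94,345.4 kg, so propellant = m₀ − m_f = 372,400 − 94,345.4 = 278,054.6 kg.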